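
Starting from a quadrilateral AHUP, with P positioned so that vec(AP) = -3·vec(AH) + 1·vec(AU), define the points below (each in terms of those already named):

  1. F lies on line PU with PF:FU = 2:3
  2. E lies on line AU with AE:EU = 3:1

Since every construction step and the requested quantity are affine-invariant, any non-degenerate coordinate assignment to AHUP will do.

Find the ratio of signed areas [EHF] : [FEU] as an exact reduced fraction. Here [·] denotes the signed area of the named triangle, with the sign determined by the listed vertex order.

[EHF]:[FEU] = -22/9

Work in coordinates with A = (0, 0), H = (1, 0), U = (0, 1), P = (-3, 1).
1. F lies on line PU with PF:FU = 2:3 ⇒ F = (-9/5, 1)
2. E lies on line AU with AE:EU = 3:1 ⇒ E = (0, 3/4)
2·[EHF] = -11/10, 2·[FEU] = 9/20
[EHF]:[FEU] = -11/10:9/20 = -22/9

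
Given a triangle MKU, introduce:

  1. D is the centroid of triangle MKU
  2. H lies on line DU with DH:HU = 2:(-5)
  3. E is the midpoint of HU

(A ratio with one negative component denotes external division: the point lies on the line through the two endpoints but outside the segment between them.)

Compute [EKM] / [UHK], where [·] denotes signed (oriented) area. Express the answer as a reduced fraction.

[EKM]:[UHK] = -4/5

Set M = (0, 0), K = (1, 0), U = (0, 1); any affine frame gives the same invariant.
1. D is the centroid of triangle MKU ⇒ D = (1/3, 1/3)
2. H lies on line DU with DH:HU = 2:(-5) ⇒ H = (5/9, -1/9)
3. E is the midpoint of HU ⇒ E = (5/18, 4/9)
2·[EKM] = -4/9, 2·[UHK] = 5/9
[EKM]:[UHK] = -4/9:5/9 = -4/5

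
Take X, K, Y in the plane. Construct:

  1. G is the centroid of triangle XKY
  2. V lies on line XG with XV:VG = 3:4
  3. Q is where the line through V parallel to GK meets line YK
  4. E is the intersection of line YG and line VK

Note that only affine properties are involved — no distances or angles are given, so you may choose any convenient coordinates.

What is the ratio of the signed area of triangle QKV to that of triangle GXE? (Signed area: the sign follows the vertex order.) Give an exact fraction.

[QKV]:[GXE] = 165/49

Work in coordinates with X = (0, 0), K = (1, 0), Y = (0, 1).
1. G is the centroid of triangle XKY ⇒ G = (1/3, 1/3)
2. V lies on line XG with XV:VG = 3:4 ⇒ V = (1/7, 1/7)
3. Q is where the line through V parallel to GK meets line YK ⇒ Q = (11/7, -4/7)
4. E is the intersection of line YG and line VK ⇒ E = (5/11, 1/11)
2·[QKV] = 20/49, 2·[GXE] = 4/33
[QKV]:[GXE] = 20/49:4/33 = 165/49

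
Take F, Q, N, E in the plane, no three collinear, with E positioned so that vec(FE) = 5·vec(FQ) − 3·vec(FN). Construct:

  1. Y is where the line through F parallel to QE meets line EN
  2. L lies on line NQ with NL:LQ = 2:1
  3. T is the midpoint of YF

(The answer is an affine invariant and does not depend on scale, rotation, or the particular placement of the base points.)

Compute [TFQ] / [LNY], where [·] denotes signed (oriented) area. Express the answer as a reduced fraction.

[TFQ]:[LNY] = 45/16

Set F = (0, 0), Q = (1, 0), N = (0, 1), E = (5, -3); any affine frame gives the same invariant.
1. Y is where the line through F parallel to QE meets line EN ⇒ Y = (20, -15)
2. L lies on line NQ with NL:LQ = 2:1 ⇒ L = (2/3, 1/3)
3. T is the midpoint of YF ⇒ T = (10, -15/2)
2·[TFQ] = -15/2, 2·[LNY] = -8/3
[TFQ]:[LNY] = -15/2:-8/3 = 45/16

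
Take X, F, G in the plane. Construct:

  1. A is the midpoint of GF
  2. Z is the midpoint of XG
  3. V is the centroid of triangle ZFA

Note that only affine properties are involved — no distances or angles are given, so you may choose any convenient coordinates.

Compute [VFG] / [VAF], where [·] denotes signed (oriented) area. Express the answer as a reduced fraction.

[VFG]:[VAF] = -2

Assign X = (0, 0), F = (1, 0), G = (0, 1) — the answer is frame-independent, so this choice is without loss of generality.
1. A is the midpoint of GF ⇒ A = (1/2, 1/2)
2. Z is the midpoint of XG ⇒ Z = (0, 1/2)
3. V is the centroid of triangle ZFA ⇒ V = (1/2, 1/3)
2·[VFG] = 1/6, 2·[VAF] = -1/12
[VFG]:[VAF] = 1/6:-1/12 = -2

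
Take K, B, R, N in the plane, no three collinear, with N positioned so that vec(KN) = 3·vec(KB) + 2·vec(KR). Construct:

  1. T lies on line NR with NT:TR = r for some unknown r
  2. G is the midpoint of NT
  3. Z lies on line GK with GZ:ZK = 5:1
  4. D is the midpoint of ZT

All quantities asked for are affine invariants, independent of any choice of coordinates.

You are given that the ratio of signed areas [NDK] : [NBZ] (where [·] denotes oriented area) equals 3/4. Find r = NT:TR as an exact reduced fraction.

Work in coordinates with K = (0, 0), B = (1, 0), R = (0, 1), N = (3, 2).
1. With NT:TR = r, write λ = r/(r+1) so T = N + λ·(R−N); T is affine-linear in λ
2. G is the midpoint of NT ⇒ G is an affine combination of earlier points and hence also affine-linear in λ
3. Z lies on line GK with GZ:ZK = 5:1 ⇒ Z is an affine combination of earlier points and hence also affine-linear in λ
4. D is the midpoint of ZT ⇒ D is an affine combination of earlier points and hence also affine-linear in λ
Every point depending on T is an affine combination of T and λ-independent points, so each such coordinate is linear in λ; the λ² term in each signed area is a multiple of (R−N)×(R−N) = 0, so 2·[NDK] and 2·[NBZ] are each linear in λ. Evaluating at λ=0 and λ=1:
  2·[NDK] = 13/8·λ,   2·[NBZ] = -1/3·λ − 5/3
So [NDK]:[NBZ] = (13/8·λ) / (-1/3·λ − 5/3). Setting this equal to 3/4:
  13/8·λ = 3/4·(-1/3·λ − 5/3)  ⇒  λ = -2/3
Then r = λ/(1−λ) = (-2/3)/(5/3) = -2/5. Check: with r = -2/5, T = (5, 8/3) and [NDK]:[NBZ] = 3/4 as required.

r = -2/5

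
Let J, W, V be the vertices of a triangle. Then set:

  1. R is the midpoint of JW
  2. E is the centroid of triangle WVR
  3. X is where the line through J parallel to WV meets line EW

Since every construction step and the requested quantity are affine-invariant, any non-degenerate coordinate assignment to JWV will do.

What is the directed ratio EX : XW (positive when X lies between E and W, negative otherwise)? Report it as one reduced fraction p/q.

Choose coordinates J = (0, 0), W = (1, 0), V = (0, 1).
1. R is the midpoint of JW ⇒ R = (1/2, 0)
2. E is the centroid of triangle WVR ⇒ E = (1/2, 1/3)
3. X is where the line through J parallel to WV meets line EW ⇒ X = (-2, 2)
X = E + t·(W−E) with t = -5, so EX:XW = t:(1−t) = -5:6

EX:XW = -5/6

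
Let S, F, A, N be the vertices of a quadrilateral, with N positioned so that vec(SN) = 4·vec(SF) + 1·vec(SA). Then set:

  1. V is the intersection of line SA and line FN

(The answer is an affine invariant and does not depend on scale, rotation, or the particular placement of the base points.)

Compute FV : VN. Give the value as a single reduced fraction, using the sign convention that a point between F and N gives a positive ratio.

FV:VN = -1/4

Choose coordinates S = (0, 0), F = (1, 0), A = (0, 1), N = (4, 1).
1. V is the intersection of line SA and line FN ⇒ V = (0, -1/3)
V = F + t·(N−F) with t = -1/3, so FV:VN = t:(1−t) = -1/3:4/3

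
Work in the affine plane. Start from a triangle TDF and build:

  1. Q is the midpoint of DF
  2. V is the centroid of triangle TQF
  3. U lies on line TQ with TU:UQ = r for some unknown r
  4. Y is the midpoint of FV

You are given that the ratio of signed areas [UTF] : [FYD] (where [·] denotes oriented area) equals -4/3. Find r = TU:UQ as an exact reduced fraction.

r = 4/5

Assign T = (0, 0), D = (1, 0), F = (0, 1) — the answer is frame-independent, so this choice is without loss of generality.
1. Q is the midpoint of DF ⇒ Q = (1/2, 1/2)
2. V is the centroid of triangle TQF ⇒ V = (1/6, 1/2)
3. With TU:UQ = r, write λ = r/(r+1) so U = T + λ·(Q−T); U is affine-linear in λ
4. Y is the midpoint of FV ⇒ Y = (1/12, 3/4)
Every point depending on U is an affine combination of U and λ-independent points, so each such coordinate is linear in λ; the λ² term in each signed area is a multiple of (Q−T)×(Q−T) = 0, so 2·[UTF] and 2·[FYD] are each linear in λ. Evaluating at λ=0 and λ=1:
  2·[UTF] = -1/2·λ,   2·[FYD] = 1/6
So [UTF]:[FYD] = (-1/2·λ) / (1/6). Setting this equal to -4/3:
  -1/2·λ = -4/3·(1/6)  ⇒  λ = 4/9
Then r = λ/(1−λ) = (4/9)/(5/9) = 4/5. Check: with r = 4/5, U = (2/9, 2/9) and [UTF]:[FYD] = -4/3 as required.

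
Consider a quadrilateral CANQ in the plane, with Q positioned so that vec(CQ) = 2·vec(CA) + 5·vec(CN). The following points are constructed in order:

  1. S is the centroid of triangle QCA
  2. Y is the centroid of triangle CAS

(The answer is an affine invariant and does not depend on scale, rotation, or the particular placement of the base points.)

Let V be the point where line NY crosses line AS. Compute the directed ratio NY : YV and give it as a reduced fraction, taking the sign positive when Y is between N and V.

Assign C = (0, 0), A = (1, 0), N = (0, 1), Q = (2, 5) — the answer is frame-independent, so this choice is without loss of generality.
1. S is the centroid of triangle QCA ⇒ S = (1, 5/3)
2. Y is the centroid of triangle CAS ⇒ Y = (2/3, 5/9)
line NY meets AS at V = (1, 1/3)
Y = N + t·(V−N) with t = 2/3, so NY:YV = 2/3:1/3

NY:YV = 2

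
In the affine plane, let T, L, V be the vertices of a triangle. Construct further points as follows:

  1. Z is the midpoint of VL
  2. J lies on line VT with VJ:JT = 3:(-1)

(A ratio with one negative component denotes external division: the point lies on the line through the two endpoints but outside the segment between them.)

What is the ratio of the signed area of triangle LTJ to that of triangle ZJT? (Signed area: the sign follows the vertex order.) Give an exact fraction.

Work in coordinates with T = (0, 0), L = (1, 0), V = (0, 1).
1. Z is the midpoint of VL ⇒ Z = (1/2, 1/2)
2. J lies on line VT with VJ:JT = 3:(-1) ⇒ J = (0, -1/2)
2·[LTJ] = 1/2, 2·[ZJT] = -1/4
[LTJ]:[ZJT] = 1/2:-1/4 = -2

[LTJ]:[ZJT] = -2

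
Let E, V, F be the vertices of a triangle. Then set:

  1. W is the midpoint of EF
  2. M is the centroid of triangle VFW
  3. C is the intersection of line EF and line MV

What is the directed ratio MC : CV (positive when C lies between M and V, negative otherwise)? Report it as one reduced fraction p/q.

MC:CV = -1/3

Choose coordinates E = (0, 0), V = (1, 0), F = (0, 1).
1. W is the midpoint of EF ⇒ W = (0, 1/2)
2. M is the centroid of triangle VFW ⇒ M = (1/3, 1/2)
3. C is the intersection of line EF and line MV ⇒ C = (0, 3/4)
C = M + t·(V−M) with t = -1/2, so MC:CV = t:(1−t) = -1/2:3/2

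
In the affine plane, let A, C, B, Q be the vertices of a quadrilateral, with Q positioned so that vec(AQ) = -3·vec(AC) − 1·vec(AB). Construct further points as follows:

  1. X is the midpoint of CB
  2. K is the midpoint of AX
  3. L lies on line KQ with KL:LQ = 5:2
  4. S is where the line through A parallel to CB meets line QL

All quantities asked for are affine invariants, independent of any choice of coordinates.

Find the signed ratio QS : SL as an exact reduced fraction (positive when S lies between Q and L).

Set A = (0, 0), C = (1, 0), B = (0, 1), Q = (-3, -1); any affine frame gives the same invariant.
1. X is the midpoint of CB ⇒ X = (1/2, 1/2)
2. K is the midpoint of AX ⇒ K = (1/4, 1/4)
3. L lies on line KQ with KL:LQ = 5:2 ⇒ L = (-29/14, -9/14)
4. S is where the line through A parallel to CB meets line QL ⇒ S = (-1/9, 1/9)
S = Q + t·(L−Q) with t = 28/9, so QS:SL = t:(1−t) = 28/9:-19/9

QS:SL = -28/19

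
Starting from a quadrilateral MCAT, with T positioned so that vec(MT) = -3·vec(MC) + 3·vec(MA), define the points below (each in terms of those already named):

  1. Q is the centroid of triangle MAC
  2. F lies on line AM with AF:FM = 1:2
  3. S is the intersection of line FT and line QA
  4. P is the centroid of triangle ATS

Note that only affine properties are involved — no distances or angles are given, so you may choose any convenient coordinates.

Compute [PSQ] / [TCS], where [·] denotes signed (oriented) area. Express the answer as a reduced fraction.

Set M = (0, 0), C = (1, 0), A = (0, 1), T = (-3, 3); any affine frame gives the same invariant.
1. Q is the centroid of triangle MAC ⇒ Q = (1/3, 1/3)
2. F lies on line AM with AF:FM = 1:2 ⇒ F = (0, 2/3)
3. S is the intersection of line FT and line QA ⇒ S = (3/11, 5/11)
4. P is the centroid of triangle ATS ⇒ P = (-10/11, 49/33)
2·[PSQ] = -8/99, 2·[TCS] = -4/11
[PSQ]:[TCS] = -8/99:-4/11 = 2/9

[PSQ]:[TCS] = 2/9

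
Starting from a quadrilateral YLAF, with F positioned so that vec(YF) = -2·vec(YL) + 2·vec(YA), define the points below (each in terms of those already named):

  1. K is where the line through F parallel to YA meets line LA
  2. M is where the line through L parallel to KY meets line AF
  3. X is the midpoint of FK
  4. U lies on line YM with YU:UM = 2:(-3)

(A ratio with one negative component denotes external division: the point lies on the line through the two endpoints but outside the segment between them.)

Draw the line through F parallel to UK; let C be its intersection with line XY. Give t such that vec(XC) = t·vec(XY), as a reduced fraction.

t = -1/13

Choose coordinates Y = (0, 0), L = (1, 0), A = (0, 1), F = (-2, 2).
1. K is where the line through F parallel to YA meets line LA ⇒ K = (-2, 3)
2. M is where the line through L parallel to KY meets line AF ⇒ M = (1/2, 3/4)
3. X is the midpoint of FK ⇒ X = (-2, 5/2)
4. U lies on line YM with YU:UM = 2:(-3) ⇒ U = (-1, -3/2)
through F parallel to UK: direction (-1, 9/2); meets XY at C = (-28/13, 35/13)
C = X + t·(Y−X) with t = -1/13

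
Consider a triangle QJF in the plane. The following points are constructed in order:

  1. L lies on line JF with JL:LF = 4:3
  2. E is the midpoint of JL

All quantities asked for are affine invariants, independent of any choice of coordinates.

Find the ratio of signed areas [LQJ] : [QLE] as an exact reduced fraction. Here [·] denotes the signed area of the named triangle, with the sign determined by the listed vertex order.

[LQJ]:[QLE] = -2

Work in coordinates with Q = (0, 0), J = (1, 0), F = (0, 1).
1. L lies on line JF with JL:LF = 4:3 ⇒ L = (3/7, 4/7)
2. E is the midpoint of JL ⇒ E = (5/7, 2/7)
2·[LQJ] = 4/7, 2·[QLE] = -2/7
[LQJ]:[QLE] = 4/7:-2/7 = -2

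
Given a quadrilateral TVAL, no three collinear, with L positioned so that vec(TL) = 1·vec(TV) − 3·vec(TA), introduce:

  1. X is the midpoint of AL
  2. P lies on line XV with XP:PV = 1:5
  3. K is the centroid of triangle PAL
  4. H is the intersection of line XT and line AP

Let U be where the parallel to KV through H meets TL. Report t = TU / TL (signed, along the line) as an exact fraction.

Set T = (0, 0), V = (1, 0), A = (0, 1), L = (1, -3); any affine frame gives the same invariant.
1. X is the midpoint of AL ⇒ X = (1/2, -1)
2. P lies on line XV with XP:PV = 1:5 ⇒ P = (7/12, -5/6)
3. K is the centroid of triangle PAL ⇒ K = (19/36, -17/18)
4. H is the intersection of line XT and line AP ⇒ H = (7/8, -7/4)
through H parallel to KV: direction (17/36, 17/18); meets TL at U = (7/10, -21/10)
U = T + t·(L−T) with t = 7/10

t = 7/10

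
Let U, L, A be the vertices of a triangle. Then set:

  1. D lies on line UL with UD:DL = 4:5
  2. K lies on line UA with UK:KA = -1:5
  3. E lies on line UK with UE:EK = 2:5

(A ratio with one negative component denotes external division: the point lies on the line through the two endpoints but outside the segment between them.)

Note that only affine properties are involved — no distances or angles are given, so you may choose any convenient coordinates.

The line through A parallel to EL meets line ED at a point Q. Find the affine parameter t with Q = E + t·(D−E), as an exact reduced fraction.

Choose coordinates U = (0, 0), L = (1, 0), A = (0, 1).
1. D lies on line UL with UD:DL = 4:5 ⇒ D = (4/9, 0)
2. K lies on line UA with UK:KA = -1:5 ⇒ K = (0, -1/4)
3. E lies on line UK with UE:EK = 2:5 ⇒ E = (0, -1/14)
through A parallel to EL: direction (1, 1/14); meets ED at Q = (12, 13/7)
Q = E + t·(D−E) with t = 27

t = 27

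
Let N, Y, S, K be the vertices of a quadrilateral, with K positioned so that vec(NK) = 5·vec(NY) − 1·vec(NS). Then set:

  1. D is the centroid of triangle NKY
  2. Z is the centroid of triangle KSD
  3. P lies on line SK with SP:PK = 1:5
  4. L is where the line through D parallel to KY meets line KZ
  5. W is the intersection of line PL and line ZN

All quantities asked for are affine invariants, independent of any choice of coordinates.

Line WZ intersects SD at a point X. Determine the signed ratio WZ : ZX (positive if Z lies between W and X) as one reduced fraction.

WZ:ZX = 55/68

Set N = (0, 0), Y = (1, 0), S = (0, 1), K = (5, -1); any affine frame gives the same invariant.
1. D is the centroid of triangle NKY ⇒ D = (2, -1/3)
2. Z is the centroid of triangle KSD ⇒ Z = (7/3, -1/9)
3. P lies on line SK with SP:PK = 1:5 ⇒ P = (5/6, 2/3)
4. L is where the line through D parallel to KY meets line KZ ⇒ L = (6, -4/3)
5. W is the intersection of line PL and line ZN ⇒ W = (644/221, -92/663)
line WZ meets SD at X = (21/13, -1/13)
Z = W + t·(X−W) with t = 55/123, so WZ:ZX = 55/123:68/123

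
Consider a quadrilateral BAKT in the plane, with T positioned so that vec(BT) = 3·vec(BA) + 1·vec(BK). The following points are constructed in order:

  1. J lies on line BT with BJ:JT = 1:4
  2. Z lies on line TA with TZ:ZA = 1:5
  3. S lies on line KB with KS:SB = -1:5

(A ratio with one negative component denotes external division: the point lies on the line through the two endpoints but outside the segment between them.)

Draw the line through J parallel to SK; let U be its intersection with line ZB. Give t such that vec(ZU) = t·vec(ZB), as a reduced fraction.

t = 31/40

Assign B = (0, 0), A = (1, 0), K = (0, 1), T = (3, 1) — the answer is frame-independent, so this choice is without loss of generality.
1. J lies on line BT with BJ:JT = 1:4 ⇒ J = (3/5, 1/5)
2. Z lies on line TA with TZ:ZA = 1:5 ⇒ Z = (8/3, 5/6)
3. S lies on line KB with KS:SB = -1:5 ⇒ S = (0, 5/4)
through J parallel to SK: direction (0, -1/4); meets ZB at U = (3/5, 3/16)
U = Z + t·(B−Z) with t = 31/40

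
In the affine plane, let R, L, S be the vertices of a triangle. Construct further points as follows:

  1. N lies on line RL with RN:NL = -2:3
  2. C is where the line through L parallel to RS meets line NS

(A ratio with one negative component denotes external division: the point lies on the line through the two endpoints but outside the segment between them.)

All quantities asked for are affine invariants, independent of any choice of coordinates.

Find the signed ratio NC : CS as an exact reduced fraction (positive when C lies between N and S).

Assign R = (0, 0), L = (1, 0), S = (0, 1) — the answer is frame-independent, so this choice is without loss of generality.
1. N lies on line RL with RN:NL = -2:3 ⇒ N = (-2, 0)
2. C is where the line through L parallel to RS meets line NS ⇒ C = (1, 3/2)
C = N + t·(S−N) with t = 3/2, so NC:CS = t:(1−t) = 3/2:-1/2

NC:CS = -3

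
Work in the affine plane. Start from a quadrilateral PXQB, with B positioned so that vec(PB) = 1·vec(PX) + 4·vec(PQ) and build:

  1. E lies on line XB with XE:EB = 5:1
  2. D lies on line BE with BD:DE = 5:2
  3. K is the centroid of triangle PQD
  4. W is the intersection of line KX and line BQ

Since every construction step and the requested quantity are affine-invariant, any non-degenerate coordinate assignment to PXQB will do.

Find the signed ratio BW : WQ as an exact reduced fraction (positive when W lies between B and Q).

Set P = (0, 0), X = (1, 0), Q = (0, 1), B = (1, 4); any affine frame gives the same invariant.
1. E lies on line XB with XE:EB = 5:1 ⇒ E = (1, 10/3)
2. D lies on line BE with BD:DE = 5:2 ⇒ D = (1, 74/21)
3. K is the centroid of triangle PQD ⇒ K = (1/3, 95/63)
4. W is the intersection of line KX and line BQ ⇒ W = (53/221, 380/221)
W = B + t·(Q−B) with t = 168/221, so BW:WQ = t:(1−t) = 168/221:53/221

BW:WQ = 168/53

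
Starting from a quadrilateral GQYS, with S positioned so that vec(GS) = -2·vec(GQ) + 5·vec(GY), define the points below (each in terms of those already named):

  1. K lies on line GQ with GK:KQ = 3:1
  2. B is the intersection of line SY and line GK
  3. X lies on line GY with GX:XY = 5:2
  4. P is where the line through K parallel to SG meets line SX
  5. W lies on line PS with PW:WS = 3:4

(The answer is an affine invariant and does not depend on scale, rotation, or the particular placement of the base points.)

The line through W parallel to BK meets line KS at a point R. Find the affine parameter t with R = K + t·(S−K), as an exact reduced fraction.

Choose coordinates G = (0, 0), Q = (1, 0), Y = (0, 1), S = (-2, 5).
1. K lies on line GQ with GK:KQ = 3:1 ⇒ K = (3/4, 0)
2. B is the intersection of line SY and line GK ⇒ B = (1/2, 0)
3. X lies on line GY with GX:XY = 5:2 ⇒ X = (0, 5/7)
4. P is where the line through K parallel to SG meets line SX ⇒ P = (13/4, -25/4)
5. W lies on line PS with PW:WS = 3:4 ⇒ W = (1, -10/7)
through W parallel to BK: direction (1/4, 0); meets KS at R = (43/28, -10/7)
R = K + t·(S−K) with t = -2/7

t = -2/7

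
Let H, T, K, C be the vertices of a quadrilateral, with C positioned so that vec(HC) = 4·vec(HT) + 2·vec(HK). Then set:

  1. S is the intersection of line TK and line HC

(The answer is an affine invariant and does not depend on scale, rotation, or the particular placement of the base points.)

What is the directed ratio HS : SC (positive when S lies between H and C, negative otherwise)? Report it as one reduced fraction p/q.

Set H = (0, 0), T = (1, 0), K = (0, 1), C = (4, 2); any affine frame gives the same invariant.
1. S is the intersection of line TK and line HC ⇒ S = (2/3, 1/3)
S = H + t·(C−H) with t = 1/6, so HS:SC = t:(1−t) = 1/6:5/6

HS:SC = 1/5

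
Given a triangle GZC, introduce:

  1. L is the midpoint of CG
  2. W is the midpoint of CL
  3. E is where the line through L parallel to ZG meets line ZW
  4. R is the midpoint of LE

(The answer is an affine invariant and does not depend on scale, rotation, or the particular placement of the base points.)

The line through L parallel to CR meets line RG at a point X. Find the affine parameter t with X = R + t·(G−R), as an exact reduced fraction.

t = 1/2

Set G = (0, 0), Z = (1, 0), C = (0, 1); any affine frame gives the same invariant.
1. L is the midpoint of CG ⇒ L = (0, 1/2)
2. W is the midpoint of CL ⇒ W = (0, 3/4)
3. E is where the line through L parallel to ZG meets line ZW ⇒ E = (1/3, 1/2)
4. R is the midpoint of LE ⇒ R = (1/6, 1/2)
through L parallel to CR: direction (1/6, -1/2); meets RG at X = (1/12, 1/4)
X = R + t·(G−R) with t = 1/2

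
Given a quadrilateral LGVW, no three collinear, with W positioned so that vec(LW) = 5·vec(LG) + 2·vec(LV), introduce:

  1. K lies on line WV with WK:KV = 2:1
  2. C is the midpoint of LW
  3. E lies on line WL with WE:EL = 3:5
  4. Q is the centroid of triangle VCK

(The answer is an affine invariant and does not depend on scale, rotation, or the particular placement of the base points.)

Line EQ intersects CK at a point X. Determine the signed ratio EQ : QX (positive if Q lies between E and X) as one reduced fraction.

Work in coordinates with L = (0, 0), G = (1, 0), V = (0, 1), W = (5, 2).
1. K lies on line WV with WK:KV = 2:1 ⇒ K = (5/3, 4/3)
2. C is the midpoint of LW ⇒ C = (5/2, 1)
3. E lies on line WL with WE:EL = 3:5 ⇒ E = (25/8, 5/4)
4. Q is the centroid of triangle VCK ⇒ Q = (25/18, 10/9)
line EQ meets CK at X = (25/12, 7/6)
Q = E + t·(X−E) with t = 5/3, so EQ:QX = 5/3:-2/3

EQ:QX = -5/2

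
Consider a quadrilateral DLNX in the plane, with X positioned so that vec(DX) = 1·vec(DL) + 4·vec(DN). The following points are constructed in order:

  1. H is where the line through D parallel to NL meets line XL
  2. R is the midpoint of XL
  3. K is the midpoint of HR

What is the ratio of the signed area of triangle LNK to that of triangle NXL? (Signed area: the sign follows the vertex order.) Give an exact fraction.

[LNK]:[NXL] = 1/8

Work in coordinates with D = (0, 0), L = (1, 0), N = (0, 1), X = (1, 4).
1. H is where the line through D parallel to NL meets line XL ⇒ H = (1, -1)
2. R is the midpoint of XL ⇒ R = (1, 2)
3. K is the midpoint of HR ⇒ K = (1, 1/2)
2·[LNK] = -1/2, 2·[NXL] = -4
[LNK]:[NXL] = -1/2:-4 = 1/8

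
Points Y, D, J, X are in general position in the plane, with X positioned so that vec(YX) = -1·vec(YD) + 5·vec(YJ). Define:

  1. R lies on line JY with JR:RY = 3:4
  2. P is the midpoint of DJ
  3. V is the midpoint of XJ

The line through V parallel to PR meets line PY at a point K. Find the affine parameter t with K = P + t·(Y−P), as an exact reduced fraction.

Set Y = (0, 0), D = (1, 0), J = (0, 1), X = (-1, 5); any affine frame gives the same invariant.
1. R lies on line JY with JR:RY = 3:4 ⇒ R = (0, 4/7)
2. P is the midpoint of DJ ⇒ P = (1/2, 1/2)
3. V is the midpoint of XJ ⇒ V = (-1/2, 3)
through V parallel to PR: direction (-1/2, 1/14); meets PY at K = (41/16, 41/16)
K = P + t·(Y−P) with t = -33/8

t = -33/8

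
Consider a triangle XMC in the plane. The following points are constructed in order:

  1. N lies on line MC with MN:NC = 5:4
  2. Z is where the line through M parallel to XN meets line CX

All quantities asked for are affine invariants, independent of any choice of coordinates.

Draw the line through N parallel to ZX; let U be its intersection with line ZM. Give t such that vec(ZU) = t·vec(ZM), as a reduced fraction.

t = 4/9

Choose coordinates X = (0, 0), M = (1, 0), C = (0, 1).
1. N lies on line MC with MN:NC = 5:4 ⇒ N = (4/9, 5/9)
2. Z is where the line through M parallel to XN meets line CX ⇒ Z = (0, -5/4)
through N parallel to ZX: direction (0, 5/4); meets ZM at U = (4/9, -25/36)
U = Z + t·(M−Z) with t = 4/9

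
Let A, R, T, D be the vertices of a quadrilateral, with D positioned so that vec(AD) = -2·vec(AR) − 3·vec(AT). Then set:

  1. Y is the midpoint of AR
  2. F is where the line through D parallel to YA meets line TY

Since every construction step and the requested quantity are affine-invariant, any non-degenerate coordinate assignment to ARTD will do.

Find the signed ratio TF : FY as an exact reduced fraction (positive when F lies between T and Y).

Assign A = (0, 0), R = (1, 0), T = (0, 1), D = (-2, -3) — the answer is frame-independent, so this choice is without loss of generality.
1. Y is the midpoint of AR ⇒ Y = (1/2, 0)
2. F is where the line through D parallel to YA meets line TY ⇒ F = (2, -3)
F = T + t·(Y−T) with t = 4, so TF:FY = t:(1−t) = 4:-3

TF:FY = -4/3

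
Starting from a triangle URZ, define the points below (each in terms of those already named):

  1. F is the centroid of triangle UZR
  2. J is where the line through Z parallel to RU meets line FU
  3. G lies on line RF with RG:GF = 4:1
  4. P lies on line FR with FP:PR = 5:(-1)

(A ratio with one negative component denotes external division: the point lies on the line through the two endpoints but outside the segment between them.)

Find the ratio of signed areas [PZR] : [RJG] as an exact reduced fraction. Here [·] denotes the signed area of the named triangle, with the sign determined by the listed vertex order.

[PZR]:[RJG] = 5/32

Assign U = (0, 0), R = (1, 0), Z = (0, 1) — the answer is frame-independent, so this choice is without loss of generality.
1. F is the centroid of triangle UZR ⇒ F = (1/3, 1/3)
2. J is where the line through Z parallel to RU meets line FU ⇒ J = (1, 1)
3. G lies on line RF with RG:GF = 4:1 ⇒ G = (7/15, 4/15)
4. P lies on line FR with FP:PR = 5:(-1) ⇒ P = (7/6, -1/12)
2·[PZR] = 1/12, 2·[RJG] = 8/15
[PZR]:[RJG] = 1/12:8/15 = 5/32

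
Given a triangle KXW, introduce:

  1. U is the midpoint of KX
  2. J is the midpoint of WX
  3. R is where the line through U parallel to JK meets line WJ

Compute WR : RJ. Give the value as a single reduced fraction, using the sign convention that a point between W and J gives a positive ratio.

Assign K = (0, 0), X = (1, 0), W = (0, 1) — the answer is frame-independent, so this choice is without loss of generality.
1. U is the midpoint of KX ⇒ U = (1/2, 0)
2. J is the midpoint of WX ⇒ J = (1/2, 1/2)
3. R is where the line through U parallel to JK meets line WJ ⇒ R = (3/4, 1/4)
R = W + t·(J−W) with t = 3/2, so WR:RJ = t:(1−t) = 3/2:-1/2

WR:RJ = -3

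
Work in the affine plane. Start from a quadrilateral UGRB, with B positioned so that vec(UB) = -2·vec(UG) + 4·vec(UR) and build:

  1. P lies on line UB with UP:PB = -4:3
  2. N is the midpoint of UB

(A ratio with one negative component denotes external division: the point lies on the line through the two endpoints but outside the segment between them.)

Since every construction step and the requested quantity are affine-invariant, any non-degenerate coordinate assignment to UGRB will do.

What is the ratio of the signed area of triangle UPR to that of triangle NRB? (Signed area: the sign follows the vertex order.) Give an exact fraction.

Assign U = (0, 0), G = (1, 0), R = (0, 1), B = (-2, 4) — the answer is frame-independent, so this choice is without loss of generality.
1. P lies on line UB with UP:PB = -4:3 ⇒ P = (-8, 16)
2. N is the midpoint of UB ⇒ N = (-1, 2)
2·[UPR] = -8, 2·[NRB] = 1
[UPR]:[NRB] = -8:1 = -8

[UPR]:[NRB] = -8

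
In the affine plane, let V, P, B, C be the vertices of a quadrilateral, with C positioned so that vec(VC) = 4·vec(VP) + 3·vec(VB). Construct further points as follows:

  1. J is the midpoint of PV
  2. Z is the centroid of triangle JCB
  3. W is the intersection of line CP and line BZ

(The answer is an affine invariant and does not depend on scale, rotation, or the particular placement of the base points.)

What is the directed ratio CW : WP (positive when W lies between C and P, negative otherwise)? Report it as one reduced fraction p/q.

Assign V = (0, 0), P = (1, 0), B = (0, 1), C = (4, 3) — the answer is frame-independent, so this choice is without loss of generality.
1. J is the midpoint of PV ⇒ J = (1/2, 0)
2. Z is the centroid of triangle JCB ⇒ Z = (3/2, 4/3)
3. W is the intersection of line CP and line BZ ⇒ W = (18/7, 11/7)
W = C + t·(P−C) with t = 10/21, so CW:WP = t:(1−t) = 10/21:11/21

CW:WP = 10/11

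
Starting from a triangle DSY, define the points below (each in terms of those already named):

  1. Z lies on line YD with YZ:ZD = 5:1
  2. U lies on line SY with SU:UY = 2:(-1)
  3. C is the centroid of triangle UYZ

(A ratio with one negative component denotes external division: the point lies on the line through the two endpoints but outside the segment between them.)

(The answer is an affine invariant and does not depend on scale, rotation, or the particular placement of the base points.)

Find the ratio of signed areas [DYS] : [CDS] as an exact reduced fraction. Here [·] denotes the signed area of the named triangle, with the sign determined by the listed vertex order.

[DYS]:[CDS] = -18/19

Assign D = (0, 0), S = (1, 0), Y = (0, 1) — the answer is frame-independent, so this choice is without loss of generality.
1. Z lies on line YD with YZ:ZD = 5:1 ⇒ Z = (0, 1/6)
2. U lies on line SY with SU:UY = 2:(-1) ⇒ U = (-1, 2)
3. C is the centroid of triangle UYZ ⇒ C = (-1/3, 19/18)
2·[DYS] = -1, 2·[CDS] = 19/18
[DYS]:[CDS] = -1:19/18 = -18/19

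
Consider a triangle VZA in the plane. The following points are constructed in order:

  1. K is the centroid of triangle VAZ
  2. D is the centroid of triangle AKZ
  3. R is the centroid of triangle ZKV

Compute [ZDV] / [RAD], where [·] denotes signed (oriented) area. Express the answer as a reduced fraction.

[ZDV]:[RAD] = -3

Assign V = (0, 0), Z = (1, 0), A = (0, 1) — the answer is frame-independent, so this choice is without loss of generality.
1. K is the centroid of triangle VAZ ⇒ K = (1/3, 1/3)
2. D is the centroid of triangle AKZ ⇒ D = (4/9, 4/9)
3. R is the centroid of triangle ZKV ⇒ R = (4/9, 1/9)
2·[ZDV] = 4/9, 2·[RAD] = -4/27
[ZDV]:[RAD] = 4/9:-4/27 = -3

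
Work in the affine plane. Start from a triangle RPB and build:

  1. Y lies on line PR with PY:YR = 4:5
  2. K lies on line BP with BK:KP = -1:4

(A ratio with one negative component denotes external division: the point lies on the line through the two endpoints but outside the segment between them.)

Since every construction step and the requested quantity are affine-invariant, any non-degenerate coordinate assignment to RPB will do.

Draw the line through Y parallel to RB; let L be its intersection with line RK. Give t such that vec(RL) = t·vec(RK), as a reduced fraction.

Assign R = (0, 0), P = (1, 0), B = (0, 1) — the answer is frame-independent, so this choice is without loss of generality.
1. Y lies on line PR with PY:YR = 4:5 ⇒ Y = (5/9, 0)
2. K lies on line BP with BK:KP = -1:4 ⇒ K = (-1/3, 4/3)
through Y parallel to RB: direction (0, 1); meets RK at L = (5/9, -20/9)
L = R + t·(K−R) with t = -5/3

t = -5/3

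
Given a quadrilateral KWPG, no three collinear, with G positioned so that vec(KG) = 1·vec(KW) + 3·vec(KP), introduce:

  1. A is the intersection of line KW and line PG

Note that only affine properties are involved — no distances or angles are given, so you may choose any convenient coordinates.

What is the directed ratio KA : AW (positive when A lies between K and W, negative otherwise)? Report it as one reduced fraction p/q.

Set K = (0, 0), W = (1, 0), P = (0, 1), G = (1, 3); any affine frame gives the same invariant.
1. A is the intersection of line KW and line PG ⇒ A = (-1/2, 0)
A = K + t·(W−K) with t = -1/2, so KA:AW = t:(1−t) = -1/2:3/2

KA:AW = -1/3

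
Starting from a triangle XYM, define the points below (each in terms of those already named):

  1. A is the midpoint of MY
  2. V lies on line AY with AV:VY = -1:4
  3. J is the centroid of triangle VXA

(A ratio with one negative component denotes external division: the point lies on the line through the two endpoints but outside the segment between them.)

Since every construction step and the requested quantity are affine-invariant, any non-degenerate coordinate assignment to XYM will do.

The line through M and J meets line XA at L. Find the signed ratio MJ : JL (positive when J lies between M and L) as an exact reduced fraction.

Work in coordinates with X = (0, 0), Y = (1, 0), M = (0, 1).
1. A is the midpoint of MY ⇒ A = (1/2, 1/2)
2. V lies on line AY with AV:VY = -1:4 ⇒ V = (1/3, 2/3)
3. J is the centroid of triangle VXA ⇒ J = (5/18, 7/18)
line MJ meets XA at L = (5/16, 5/16)
J = M + t·(L−M) with t = 8/9, so MJ:JL = 8/9:1/9

MJ:JL = 8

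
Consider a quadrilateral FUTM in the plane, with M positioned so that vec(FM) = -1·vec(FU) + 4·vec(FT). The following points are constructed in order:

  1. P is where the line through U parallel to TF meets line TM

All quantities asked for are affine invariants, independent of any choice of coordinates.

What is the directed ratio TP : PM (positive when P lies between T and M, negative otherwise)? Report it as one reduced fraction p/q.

TP:PM = -1/2

Work in coordinates with F = (0, 0), U = (1, 0), T = (0, 1), M = (-1, 4).
1. P is where the line through U parallel to TF meets line TM ⇒ P = (1, -2)
P = T + t·(M−T) with t = -1, so TP:PM = t:(1−t) = -1:2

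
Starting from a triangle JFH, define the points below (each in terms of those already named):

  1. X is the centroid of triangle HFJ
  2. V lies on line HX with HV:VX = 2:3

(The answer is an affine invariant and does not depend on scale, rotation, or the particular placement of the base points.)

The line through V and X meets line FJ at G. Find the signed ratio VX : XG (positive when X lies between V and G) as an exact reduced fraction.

VX:XG = 6/5

Choose coordinates J = (0, 0), F = (1, 0), H = (0, 1).
1. X is the centroid of triangle HFJ ⇒ X = (1/3, 1/3)
2. V lies on line HX with HV:VX = 2:3 ⇒ V = (2/15, 11/15)
line VX meets FJ at G = (1/2, 0)
X = V + t·(G−V) with t = 6/11, so VX:XG = 6/11:5/11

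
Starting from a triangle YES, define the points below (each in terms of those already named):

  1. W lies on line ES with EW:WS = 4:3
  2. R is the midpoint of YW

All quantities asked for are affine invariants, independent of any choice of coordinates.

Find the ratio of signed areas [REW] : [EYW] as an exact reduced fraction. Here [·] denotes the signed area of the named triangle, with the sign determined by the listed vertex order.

Set Y = (0, 0), E = (1, 0), S = (0, 1); any affine frame gives the same invariant.
1. W lies on line ES with EW:WS = 4:3 ⇒ W = (3/7, 4/7)
2. R is the midpoint of YW ⇒ R = (3/14, 2/7)
2·[REW] = 2/7, 2·[EYW] = -4/7
[REW]:[EYW] = 2/7:-4/7 = -1/2

[REW]:[EYW] = -1/2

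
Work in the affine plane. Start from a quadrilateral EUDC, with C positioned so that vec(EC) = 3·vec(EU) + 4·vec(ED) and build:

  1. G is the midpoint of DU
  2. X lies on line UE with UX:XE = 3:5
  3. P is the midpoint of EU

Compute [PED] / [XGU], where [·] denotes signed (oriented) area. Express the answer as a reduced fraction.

[PED]:[XGU] = 8/3

Set E = (0, 0), U = (1, 0), D = (0, 1), C = (3, 4); any affine frame gives the same invariant.
1. G is the midpoint of DU ⇒ G = (1/2, 1/2)
2. X lies on line UE with UX:XE = 3:5 ⇒ X = (5/8, 0)
3. P is the midpoint of EU ⇒ P = (1/2, 0)
2·[PED] = -1/2, 2·[XGU] = -3/16
[PED]:[XGU] = -1/2:-3/16 = 8/3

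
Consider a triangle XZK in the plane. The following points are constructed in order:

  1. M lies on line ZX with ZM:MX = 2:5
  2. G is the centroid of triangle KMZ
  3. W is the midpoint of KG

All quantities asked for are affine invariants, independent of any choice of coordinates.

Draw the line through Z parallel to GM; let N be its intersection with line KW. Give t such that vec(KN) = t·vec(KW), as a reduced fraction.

Choose coordinates X = (0, 0), Z = (1, 0), K = (0, 1).
1. M lies on line ZX with ZM:MX = 2:5 ⇒ M = (5/7, 0)
2. G is the centroid of triangle KMZ ⇒ G = (4/7, 1/3)
3. W is the midpoint of KG ⇒ W = (2/7, 2/3)
through Z parallel to GM: direction (1/7, -1/3); meets KW at N = (8/7, -1/3)
N = K + t·(W−K) with t = 4

t = 4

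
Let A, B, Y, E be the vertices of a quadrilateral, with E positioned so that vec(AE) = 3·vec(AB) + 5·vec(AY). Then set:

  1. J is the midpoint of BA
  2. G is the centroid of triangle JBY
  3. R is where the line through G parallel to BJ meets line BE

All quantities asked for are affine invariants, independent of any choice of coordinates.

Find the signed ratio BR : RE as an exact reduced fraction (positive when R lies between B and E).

BR:RE = 1/14

Work in coordinates with A = (0, 0), B = (1, 0), Y = (0, 1), E = (3, 5).
1. J is the midpoint of BA ⇒ J = (1/2, 0)
2. G is the centroid of triangle JBY ⇒ G = (1/2, 1/3)
3. R is where the line through G parallel to BJ meets line BE ⇒ R = (17/15, 1/3)
R = B + t·(E−B) with t = 1/15, so BR:RE = t:(1−t) = 1/15:14/15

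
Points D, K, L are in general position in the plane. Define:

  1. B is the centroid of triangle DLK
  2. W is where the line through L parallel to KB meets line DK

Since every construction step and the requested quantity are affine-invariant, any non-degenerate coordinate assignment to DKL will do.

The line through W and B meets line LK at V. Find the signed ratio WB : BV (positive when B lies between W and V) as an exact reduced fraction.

Assign D = (0, 0), K = (1, 0), L = (0, 1) — the answer is frame-independent, so this choice is without loss of generality.
1. B is the centroid of triangle DLK ⇒ B = (1/3, 1/3)
2. W is where the line through L parallel to KB meets line DK ⇒ W = (2, 0)
line WB meets LK at V = (3/4, 1/4)
B = W + t·(V−W) with t = 4/3, so WB:BV = 4/3:-1/3

WB:BV = -4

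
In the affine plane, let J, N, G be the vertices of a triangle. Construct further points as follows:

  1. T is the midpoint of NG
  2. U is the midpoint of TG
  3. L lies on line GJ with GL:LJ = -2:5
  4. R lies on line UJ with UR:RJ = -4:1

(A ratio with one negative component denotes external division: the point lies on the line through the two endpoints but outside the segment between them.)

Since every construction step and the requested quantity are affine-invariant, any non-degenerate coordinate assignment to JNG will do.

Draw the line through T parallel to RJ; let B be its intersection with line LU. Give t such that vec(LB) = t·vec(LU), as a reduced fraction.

Set J = (0, 0), N = (1, 0), G = (0, 1); any affine frame gives the same invariant.
1. T is the midpoint of NG ⇒ T = (1/2, 1/2)
2. U is the midpoint of TG ⇒ U = (1/4, 3/4)
3. L lies on line GJ with GL:LJ = -2:5 ⇒ L = (0, 5/3)
4. R lies on line UJ with UR:RJ = -4:1 ⇒ R = (-1/12, -1/4)
through T parallel to RJ: direction (1/12, 1/4); meets LU at B = (2/5, 1/5)
B = L + t·(U−L) with t = 8/5

t = 8/5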